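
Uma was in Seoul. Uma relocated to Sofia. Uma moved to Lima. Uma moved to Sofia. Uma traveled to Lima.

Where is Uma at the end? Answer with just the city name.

Answer: Lima

Derivation:
Tracking Uma's location:
Start: Uma is in Seoul.
After move 1: Seoul -> Sofia. Uma is in Sofia.
After move 2: Sofia -> Lima. Uma is in Lima.
After move 3: Lima -> Sofia. Uma is in Sofia.
After move 4: Sofia -> Lima. Uma is in Lima.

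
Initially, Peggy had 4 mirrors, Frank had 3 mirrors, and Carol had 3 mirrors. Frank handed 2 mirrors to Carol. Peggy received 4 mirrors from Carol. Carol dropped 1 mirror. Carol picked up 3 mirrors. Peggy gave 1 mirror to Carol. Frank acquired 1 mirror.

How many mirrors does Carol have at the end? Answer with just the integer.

Tracking counts step by step:
Start: Peggy=4, Frank=3, Carol=3
Event 1 (Frank -> Carol, 2): Frank: 3 -> 1, Carol: 3 -> 5. State: Peggy=4, Frank=1, Carol=5
Event 2 (Carol -> Peggy, 4): Carol: 5 -> 1, Peggy: 4 -> 8. State: Peggy=8, Frank=1, Carol=1
Event 3 (Carol -1): Carol: 1 -> 0. State: Peggy=8, Frank=1, Carol=0
Event 4 (Carol +3): Carol: 0 -> 3. State: Peggy=8, Frank=1, Carol=3
Event 5 (Peggy -> Carol, 1): Peggy: 8 -> 7, Carol: 3 -> 4. State: Peggy=7, Frank=1, Carol=4
Event 6 (Frank +1): Frank: 1 -> 2. State: Peggy=7, Frank=2, Carol=4

Carol's final count: 4

Answer: 4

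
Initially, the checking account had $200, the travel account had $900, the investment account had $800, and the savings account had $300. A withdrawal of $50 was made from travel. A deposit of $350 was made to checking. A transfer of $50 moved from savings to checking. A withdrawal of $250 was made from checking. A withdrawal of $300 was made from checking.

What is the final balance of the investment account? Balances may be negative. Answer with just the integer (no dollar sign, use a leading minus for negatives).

Tracking account balances step by step:
Start: checking=200, travel=900, investment=800, savings=300
Event 1 (withdraw 50 from travel): travel: 900 - 50 = 850. Balances: checking=200, travel=850, investment=800, savings=300
Event 2 (deposit 350 to checking): checking: 200 + 350 = 550. Balances: checking=550, travel=850, investment=800, savings=300
Event 3 (transfer 50 savings -> checking): savings: 300 - 50 = 250, checking: 550 + 50 = 600. Balances: checking=600, travel=850, investment=800, savings=250
Event 4 (withdraw 250 from checking): checking: 600 - 250 = 350. Balances: checking=350, travel=850, investment=800, savings=250
Event 5 (withdraw 300 from checking): checking: 350 - 300 = 50. Balances: checking=50, travel=850, investment=800, savings=250

Final balance of investment: 800

Answer: 800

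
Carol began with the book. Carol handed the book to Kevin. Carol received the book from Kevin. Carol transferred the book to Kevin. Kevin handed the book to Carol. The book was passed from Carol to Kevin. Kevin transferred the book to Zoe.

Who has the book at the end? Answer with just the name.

Tracking the book through each event:
Start: Carol has the book.
After event 1: Kevin has the book.
After event 2: Carol has the book.
After event 3: Kevin has the book.
After event 4: Carol has the book.
After event 5: Kevin has the book.
After event 6: Zoe has the book.

Answer: Zoe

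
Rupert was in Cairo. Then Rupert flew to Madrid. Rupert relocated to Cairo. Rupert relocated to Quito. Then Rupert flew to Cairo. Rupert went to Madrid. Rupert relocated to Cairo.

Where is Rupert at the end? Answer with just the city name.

Answer: Cairo

Derivation:
Tracking Rupert's location:
Start: Rupert is in Cairo.
After move 1: Cairo -> Madrid. Rupert is in Madrid.
After move 2: Madrid -> Cairo. Rupert is in Cairo.
After move 3: Cairo -> Quito. Rupert is in Quito.
After move 4: Quito -> Cairo. Rupert is in Cairo.
After move 5: Cairo -> Madrid. Rupert is in Madrid.
After move 6: Madrid -> Cairo. Rupert is in Cairo.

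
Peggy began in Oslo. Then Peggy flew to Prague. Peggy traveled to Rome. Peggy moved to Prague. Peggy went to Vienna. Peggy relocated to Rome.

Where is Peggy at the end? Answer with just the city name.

Tracking Peggy's location:
Start: Peggy is in Oslo.
After move 1: Oslo -> Prague. Peggy is in Prague.
After move 2: Prague -> Rome. Peggy is in Rome.
After move 3: Rome -> Prague. Peggy is in Prague.
After move 4: Prague -> Vienna. Peggy is in Vienna.
After move 5: Vienna -> Rome. Peggy is in Rome.

Answer: Rome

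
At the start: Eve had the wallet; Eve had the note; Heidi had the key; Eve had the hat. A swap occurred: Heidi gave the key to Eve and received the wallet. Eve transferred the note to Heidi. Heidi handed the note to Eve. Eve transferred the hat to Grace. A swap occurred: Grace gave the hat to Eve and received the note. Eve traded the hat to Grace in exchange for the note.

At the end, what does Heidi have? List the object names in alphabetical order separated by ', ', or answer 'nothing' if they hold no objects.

Tracking all object holders:
Start: wallet:Eve, note:Eve, key:Heidi, hat:Eve
Event 1 (swap key<->wallet: now key:Eve, wallet:Heidi). State: wallet:Heidi, note:Eve, key:Eve, hat:Eve
Event 2 (give note: Eve -> Heidi). State: wallet:Heidi, note:Heidi, key:Eve, hat:Eve
Event 3 (give note: Heidi -> Eve). State: wallet:Heidi, note:Eve, key:Eve, hat:Eve
Event 4 (give hat: Eve -> Grace). State: wallet:Heidi, note:Eve, key:Eve, hat:Grace
Event 5 (swap hat<->note: now hat:Eve, note:Grace). State: wallet:Heidi, note:Grace, key:Eve, hat:Eve
Event 6 (swap hat<->note: now hat:Grace, note:Eve). State: wallet:Heidi, note:Eve, key:Eve, hat:Grace

Final state: wallet:Heidi, note:Eve, key:Eve, hat:Grace
Heidi holds: wallet.

Answer: wallet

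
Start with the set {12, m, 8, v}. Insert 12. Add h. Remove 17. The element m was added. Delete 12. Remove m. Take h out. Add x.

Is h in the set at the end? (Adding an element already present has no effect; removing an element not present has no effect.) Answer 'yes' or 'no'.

Tracking the set through each operation:
Start: {12, 8, m, v}
Event 1 (add 12): already present, no change. Set: {12, 8, m, v}
Event 2 (add h): added. Set: {12, 8, h, m, v}
Event 3 (remove 17): not present, no change. Set: {12, 8, h, m, v}
Event 4 (add m): already present, no change. Set: {12, 8, h, m, v}
Event 5 (remove 12): removed. Set: {8, h, m, v}
Event 6 (remove m): removed. Set: {8, h, v}
Event 7 (remove h): removed. Set: {8, v}
Event 8 (add x): added. Set: {8, v, x}

Final set: {8, v, x} (size 3)
h is NOT in the final set.

Answer: no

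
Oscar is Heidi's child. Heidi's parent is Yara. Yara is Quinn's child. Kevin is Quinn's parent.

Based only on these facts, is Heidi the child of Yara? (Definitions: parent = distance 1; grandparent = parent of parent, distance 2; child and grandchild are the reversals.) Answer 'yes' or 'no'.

Reconstructing the parent chain from the given facts:
  Kevin -> Quinn -> Yara -> Heidi -> Oscar
(each arrow means 'parent of the next')
Positions in the chain (0 = top):
  position of Kevin: 0
  position of Quinn: 1
  position of Yara: 2
  position of Heidi: 3
  position of Oscar: 4

Heidi is at position 3, Yara is at position 2; signed distance (j - i) = -1.
'child' requires j - i = -1. Actual distance is -1, so the relation HOLDS.

Answer: yes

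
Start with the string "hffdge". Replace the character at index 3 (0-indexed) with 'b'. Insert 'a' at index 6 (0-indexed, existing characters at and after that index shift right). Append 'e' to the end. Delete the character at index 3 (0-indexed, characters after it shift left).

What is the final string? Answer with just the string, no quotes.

Answer: hffgeae

Derivation:
Applying each edit step by step:
Start: "hffdge"
Op 1 (replace idx 3: 'd' -> 'b'): "hffdge" -> "hffbge"
Op 2 (insert 'a' at idx 6): "hffbge" -> "hffbgea"
Op 3 (append 'e'): "hffbgea" -> "hffbgeae"
Op 4 (delete idx 3 = 'b'): "hffbgeae" -> "hffgeae"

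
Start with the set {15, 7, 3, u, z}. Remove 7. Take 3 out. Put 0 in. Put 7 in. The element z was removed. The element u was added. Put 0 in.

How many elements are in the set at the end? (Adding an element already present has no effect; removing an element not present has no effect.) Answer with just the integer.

Tracking the set through each operation:
Start: {15, 3, 7, u, z}
Event 1 (remove 7): removed. Set: {15, 3, u, z}
Event 2 (remove 3): removed. Set: {15, u, z}
Event 3 (add 0): added. Set: {0, 15, u, z}
Event 4 (add 7): added. Set: {0, 15, 7, u, z}
Event 5 (remove z): removed. Set: {0, 15, 7, u}
Event 6 (add u): already present, no change. Set: {0, 15, 7, u}
Event 7 (add 0): already present, no change. Set: {0, 15, 7, u}

Final set: {0, 15, 7, u} (size 4)

Answer: 4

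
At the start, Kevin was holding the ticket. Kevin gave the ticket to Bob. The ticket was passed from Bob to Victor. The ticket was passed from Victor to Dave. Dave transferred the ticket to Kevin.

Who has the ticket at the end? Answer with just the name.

Answer: Kevin

Derivation:
Tracking the ticket through each event:
Start: Kevin has the ticket.
After event 1: Bob has the ticket.
After event 2: Victor has the ticket.
After event 3: Dave has the ticket.
After event 4: Kevin has the ticket.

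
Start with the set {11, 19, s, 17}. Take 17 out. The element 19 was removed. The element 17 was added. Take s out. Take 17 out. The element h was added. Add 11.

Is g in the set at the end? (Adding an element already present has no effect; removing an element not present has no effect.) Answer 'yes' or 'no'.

Tracking the set through each operation:
Start: {11, 17, 19, s}
Event 1 (remove 17): removed. Set: {11, 19, s}
Event 2 (remove 19): removed. Set: {11, s}
Event 3 (add 17): added. Set: {11, 17, s}
Event 4 (remove s): removed. Set: {11, 17}
Event 5 (remove 17): removed. Set: {11}
Event 6 (add h): added. Set: {11, h}
Event 7 (add 11): already present, no change. Set: {11, h}

Final set: {11, h} (size 2)
g is NOT in the final set.

Answer: no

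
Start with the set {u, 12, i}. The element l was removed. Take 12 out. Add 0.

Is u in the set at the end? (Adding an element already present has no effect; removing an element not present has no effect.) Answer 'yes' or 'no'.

Answer: yes

Derivation:
Tracking the set through each operation:
Start: {12, i, u}
Event 1 (remove l): not present, no change. Set: {12, i, u}
Event 2 (remove 12): removed. Set: {i, u}
Event 3 (add 0): added. Set: {0, i, u}

Final set: {0, i, u} (size 3)
u is in the final set.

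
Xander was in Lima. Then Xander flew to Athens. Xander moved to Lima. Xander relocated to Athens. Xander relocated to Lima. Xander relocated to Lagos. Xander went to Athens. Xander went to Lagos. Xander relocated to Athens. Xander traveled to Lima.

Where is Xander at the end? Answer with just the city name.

Answer: Lima

Derivation:
Tracking Xander's location:
Start: Xander is in Lima.
After move 1: Lima -> Athens. Xander is in Athens.
After move 2: Athens -> Lima. Xander is in Lima.
After move 3: Lima -> Athens. Xander is in Athens.
After move 4: Athens -> Lima. Xander is in Lima.
After move 5: Lima -> Lagos. Xander is in Lagos.
After move 6: Lagos -> Athens. Xander is in Athens.
After move 7: Athens -> Lagos. Xander is in Lagos.
After move 8: Lagos -> Athens. Xander is in Athens.
After move 9: Athens -> Lima. Xander is in Lima.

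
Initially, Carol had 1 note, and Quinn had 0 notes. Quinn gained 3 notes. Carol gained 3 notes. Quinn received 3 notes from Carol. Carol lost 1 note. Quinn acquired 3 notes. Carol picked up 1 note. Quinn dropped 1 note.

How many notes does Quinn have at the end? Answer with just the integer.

Answer: 8

Derivation:
Tracking counts step by step:
Start: Carol=1, Quinn=0
Event 1 (Quinn +3): Quinn: 0 -> 3. State: Carol=1, Quinn=3
Event 2 (Carol +3): Carol: 1 -> 4. State: Carol=4, Quinn=3
Event 3 (Carol -> Quinn, 3): Carol: 4 -> 1, Quinn: 3 -> 6. State: Carol=1, Quinn=6
Event 4 (Carol -1): Carol: 1 -> 0. State: Carol=0, Quinn=6
Event 5 (Quinn +3): Quinn: 6 -> 9. State: Carol=0, Quinn=9
Event 6 (Carol +1): Carol: 0 -> 1. State: Carol=1, Quinn=9
Event 7 (Quinn -1): Quinn: 9 -> 8. State: Carol=1, Quinn=8

Quinn's final count: 8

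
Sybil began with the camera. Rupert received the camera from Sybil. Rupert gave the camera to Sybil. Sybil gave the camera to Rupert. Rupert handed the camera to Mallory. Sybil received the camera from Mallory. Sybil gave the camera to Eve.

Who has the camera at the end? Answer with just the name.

Tracking the camera through each event:
Start: Sybil has the camera.
After event 1: Rupert has the camera.
After event 2: Sybil has the camera.
After event 3: Rupert has the camera.
After event 4: Mallory has the camera.
After event 5: Sybil has the camera.
After event 6: Eve has the camera.

Answer: Eve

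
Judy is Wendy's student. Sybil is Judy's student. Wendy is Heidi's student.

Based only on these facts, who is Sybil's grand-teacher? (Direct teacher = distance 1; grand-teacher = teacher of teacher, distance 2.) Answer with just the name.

Reconstructing the teacher chain from the given facts:
  Heidi -> Wendy -> Judy -> Sybil
(each arrow means 'teacher of the next')
Positions in the chain (0 = top):
  position of Heidi: 0
  position of Wendy: 1
  position of Judy: 2
  position of Sybil: 3

Sybil is at position 3; the grand-teacher is 2 steps up the chain, i.e. position 1: Wendy.

Answer: Wendy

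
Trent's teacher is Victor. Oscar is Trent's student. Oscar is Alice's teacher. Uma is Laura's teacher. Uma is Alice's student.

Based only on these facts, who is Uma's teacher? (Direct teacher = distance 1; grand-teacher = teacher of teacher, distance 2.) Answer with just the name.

Reconstructing the teacher chain from the given facts:
  Victor -> Trent -> Oscar -> Alice -> Uma -> Laura
(each arrow means 'teacher of the next')
Positions in the chain (0 = top):
  position of Victor: 0
  position of Trent: 1
  position of Oscar: 2
  position of Alice: 3
  position of Uma: 4
  position of Laura: 5

Uma is at position 4; the teacher is 1 step up the chain, i.e. position 3: Alice.

Answer: Alice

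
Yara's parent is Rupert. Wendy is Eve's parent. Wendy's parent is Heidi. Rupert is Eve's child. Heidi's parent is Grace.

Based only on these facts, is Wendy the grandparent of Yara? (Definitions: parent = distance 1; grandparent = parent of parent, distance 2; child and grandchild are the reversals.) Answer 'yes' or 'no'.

Reconstructing the parent chain from the given facts:
  Grace -> Heidi -> Wendy -> Eve -> Rupert -> Yara
(each arrow means 'parent of the next')
Positions in the chain (0 = top):
  position of Grace: 0
  position of Heidi: 1
  position of Wendy: 2
  position of Eve: 3
  position of Rupert: 4
  position of Yara: 5

Wendy is at position 2, Yara is at position 5; signed distance (j - i) = 3.
'grandparent' requires j - i = 2. Actual distance is 3, so the relation does NOT hold.

Answer: no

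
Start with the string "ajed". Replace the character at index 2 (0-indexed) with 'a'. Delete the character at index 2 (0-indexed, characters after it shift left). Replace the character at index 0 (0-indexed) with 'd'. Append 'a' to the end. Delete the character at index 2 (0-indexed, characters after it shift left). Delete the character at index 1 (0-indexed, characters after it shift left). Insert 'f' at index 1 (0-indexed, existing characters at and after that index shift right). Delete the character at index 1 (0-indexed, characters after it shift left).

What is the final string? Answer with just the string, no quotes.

Applying each edit step by step:
Start: "ajed"
Op 1 (replace idx 2: 'e' -> 'a'): "ajed" -> "ajad"
Op 2 (delete idx 2 = 'a'): "ajad" -> "ajd"
Op 3 (replace idx 0: 'a' -> 'd'): "ajd" -> "djd"
Op 4 (append 'a'): "djd" -> "djda"
Op 5 (delete idx 2 = 'd'): "djda" -> "dja"
Op 6 (delete idx 1 = 'j'): "dja" -> "da"
Op 7 (insert 'f' at idx 1): "da" -> "dfa"
Op 8 (delete idx 1 = 'f'): "dfa" -> "da"

Answer: da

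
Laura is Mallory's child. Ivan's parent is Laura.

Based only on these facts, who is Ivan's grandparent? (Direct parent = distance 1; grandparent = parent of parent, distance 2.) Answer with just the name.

Reconstructing the parent chain from the given facts:
  Mallory -> Laura -> Ivan
(each arrow means 'parent of the next')
Positions in the chain (0 = top):
  position of Mallory: 0
  position of Laura: 1
  position of Ivan: 2

Ivan is at position 2; the grandparent is 2 steps up the chain, i.e. position 0: Mallory.

Answer: Mallory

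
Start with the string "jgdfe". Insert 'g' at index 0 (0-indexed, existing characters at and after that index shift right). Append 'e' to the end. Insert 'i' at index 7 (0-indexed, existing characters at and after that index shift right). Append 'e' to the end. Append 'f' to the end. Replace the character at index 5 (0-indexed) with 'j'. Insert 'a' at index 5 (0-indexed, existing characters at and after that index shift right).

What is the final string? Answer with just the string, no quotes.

Answer: gjgdfajeief

Derivation:
Applying each edit step by step:
Start: "jgdfe"
Op 1 (insert 'g' at idx 0): "jgdfe" -> "gjgdfe"
Op 2 (append 'e'): "gjgdfe" -> "gjgdfee"
Op 3 (insert 'i' at idx 7): "gjgdfee" -> "gjgdfeei"
Op 4 (append 'e'): "gjgdfeei" -> "gjgdfeeie"
Op 5 (append 'f'): "gjgdfeeie" -> "gjgdfeeief"
Op 6 (replace idx 5: 'e' -> 'j'): "gjgdfeeief" -> "gjgdfjeief"
Op 7 (insert 'a' at idx 5): "gjgdfjeief" -> "gjgdfajeief"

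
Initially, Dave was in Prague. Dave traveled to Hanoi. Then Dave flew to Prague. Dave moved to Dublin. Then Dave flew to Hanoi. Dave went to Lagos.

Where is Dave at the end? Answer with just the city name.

Tracking Dave's location:
Start: Dave is in Prague.
After move 1: Prague -> Hanoi. Dave is in Hanoi.
After move 2: Hanoi -> Prague. Dave is in Prague.
After move 3: Prague -> Dublin. Dave is in Dublin.
After move 4: Dublin -> Hanoi. Dave is in Hanoi.
After move 5: Hanoi -> Lagos. Dave is in Lagos.

Answer: Lagos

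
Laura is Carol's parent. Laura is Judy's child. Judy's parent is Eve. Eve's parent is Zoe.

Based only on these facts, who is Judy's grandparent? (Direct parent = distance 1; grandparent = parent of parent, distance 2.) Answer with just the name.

Answer: Zoe

Derivation:
Reconstructing the parent chain from the given facts:
  Zoe -> Eve -> Judy -> Laura -> Carol
(each arrow means 'parent of the next')
Positions in the chain (0 = top):
  position of Zoe: 0
  position of Eve: 1
  position of Judy: 2
  position of Laura: 3
  position of Carol: 4

Judy is at position 2; the grandparent is 2 steps up the chain, i.e. position 0: Zoe.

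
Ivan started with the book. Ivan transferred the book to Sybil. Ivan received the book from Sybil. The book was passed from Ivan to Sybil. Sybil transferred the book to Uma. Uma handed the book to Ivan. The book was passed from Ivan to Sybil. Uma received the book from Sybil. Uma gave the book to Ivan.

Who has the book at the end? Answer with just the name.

Answer: Ivan

Derivation:
Tracking the book through each event:
Start: Ivan has the book.
After event 1: Sybil has the book.
After event 2: Ivan has the book.
After event 3: Sybil has the book.
After event 4: Uma has the book.
After event 5: Ivan has the book.
After event 6: Sybil has the book.
After event 7: Uma has the book.
After event 8: Ivan has the book.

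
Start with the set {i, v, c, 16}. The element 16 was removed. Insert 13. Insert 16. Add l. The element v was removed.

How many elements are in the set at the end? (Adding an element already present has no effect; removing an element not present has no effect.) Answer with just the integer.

Answer: 5

Derivation:
Tracking the set through each operation:
Start: {16, c, i, v}
Event 1 (remove 16): removed. Set: {c, i, v}
Event 2 (add 13): added. Set: {13, c, i, v}
Event 3 (add 16): added. Set: {13, 16, c, i, v}
Event 4 (add l): added. Set: {13, 16, c, i, l, v}
Event 5 (remove v): removed. Set: {13, 16, c, i, l}

Final set: {13, 16, c, i, l} (size 5)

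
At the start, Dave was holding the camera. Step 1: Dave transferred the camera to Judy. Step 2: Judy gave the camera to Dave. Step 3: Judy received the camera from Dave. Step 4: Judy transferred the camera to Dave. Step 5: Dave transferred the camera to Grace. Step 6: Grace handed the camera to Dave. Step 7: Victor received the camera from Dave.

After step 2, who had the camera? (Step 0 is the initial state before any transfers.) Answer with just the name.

Tracking the camera holder through step 2:
After step 0 (start): Dave
After step 1: Judy
After step 2: Dave

At step 2, the holder is Dave.

Answer: Dave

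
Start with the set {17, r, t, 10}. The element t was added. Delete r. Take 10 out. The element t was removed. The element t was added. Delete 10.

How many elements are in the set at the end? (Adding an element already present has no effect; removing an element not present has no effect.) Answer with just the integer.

Tracking the set through each operation:
Start: {10, 17, r, t}
Event 1 (add t): already present, no change. Set: {10, 17, r, t}
Event 2 (remove r): removed. Set: {10, 17, t}
Event 3 (remove 10): removed. Set: {17, t}
Event 4 (remove t): removed. Set: {17}
Event 5 (add t): added. Set: {17, t}
Event 6 (remove 10): not present, no change. Set: {17, t}

Final set: {17, t} (size 2)

Answer: 2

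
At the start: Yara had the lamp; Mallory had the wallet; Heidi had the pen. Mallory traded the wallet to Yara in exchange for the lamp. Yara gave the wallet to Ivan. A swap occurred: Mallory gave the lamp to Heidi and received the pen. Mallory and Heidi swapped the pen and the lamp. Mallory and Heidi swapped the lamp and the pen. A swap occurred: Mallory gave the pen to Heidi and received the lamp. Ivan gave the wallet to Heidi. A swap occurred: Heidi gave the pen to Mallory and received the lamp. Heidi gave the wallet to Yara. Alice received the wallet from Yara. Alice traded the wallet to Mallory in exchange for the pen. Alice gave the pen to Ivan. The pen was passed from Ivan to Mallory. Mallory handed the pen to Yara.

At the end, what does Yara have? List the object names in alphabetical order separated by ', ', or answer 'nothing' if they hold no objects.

Tracking all object holders:
Start: lamp:Yara, wallet:Mallory, pen:Heidi
Event 1 (swap wallet<->lamp: now wallet:Yara, lamp:Mallory). State: lamp:Mallory, wallet:Yara, pen:Heidi
Event 2 (give wallet: Yara -> Ivan). State: lamp:Mallory, wallet:Ivan, pen:Heidi
Event 3 (swap lamp<->pen: now lamp:Heidi, pen:Mallory). State: lamp:Heidi, wallet:Ivan, pen:Mallory
Event 4 (swap pen<->lamp: now pen:Heidi, lamp:Mallory). State: lamp:Mallory, wallet:Ivan, pen:Heidi
Event 5 (swap lamp<->pen: now lamp:Heidi, pen:Mallory). State: lamp:Heidi, wallet:Ivan, pen:Mallory
Event 6 (swap pen<->lamp: now pen:Heidi, lamp:Mallory). State: lamp:Mallory, wallet:Ivan, pen:Heidi
Event 7 (give wallet: Ivan -> Heidi). State: lamp:Mallory, wallet:Heidi, pen:Heidi
Event 8 (swap pen<->lamp: now pen:Mallory, lamp:Heidi). State: lamp:Heidi, wallet:Heidi, pen:Mallory
Event 9 (give wallet: Heidi -> Yara). State: lamp:Heidi, wallet:Yara, pen:Mallory
Event 10 (give wallet: Yara -> Alice). State: lamp:Heidi, wallet:Alice, pen:Mallory
Event 11 (swap wallet<->pen: now wallet:Mallory, pen:Alice). State: lamp:Heidi, wallet:Mallory, pen:Alice
Event 12 (give pen: Alice -> Ivan). State: lamp:Heidi, wallet:Mallory, pen:Ivan
Event 13 (give pen: Ivan -> Mallory). State: lamp:Heidi, wallet:Mallory, pen:Mallory
Event 14 (give pen: Mallory -> Yara). State: lamp:Heidi, wallet:Mallory, pen:Yara

Final state: lamp:Heidi, wallet:Mallory, pen:Yara
Yara holds: pen.

Answer: pen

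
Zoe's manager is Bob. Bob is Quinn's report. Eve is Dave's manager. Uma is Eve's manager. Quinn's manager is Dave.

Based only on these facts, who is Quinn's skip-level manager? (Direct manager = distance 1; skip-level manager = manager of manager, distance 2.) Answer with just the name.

Reconstructing the manager chain from the given facts:
  Uma -> Eve -> Dave -> Quinn -> Bob -> Zoe
(each arrow means 'manager of the next')
Positions in the chain (0 = top):
  position of Uma: 0
  position of Eve: 1
  position of Dave: 2
  position of Quinn: 3
  position of Bob: 4
  position of Zoe: 5

Quinn is at position 3; the skip-level manager is 2 steps up the chain, i.e. position 1: Eve.

Answer: Eve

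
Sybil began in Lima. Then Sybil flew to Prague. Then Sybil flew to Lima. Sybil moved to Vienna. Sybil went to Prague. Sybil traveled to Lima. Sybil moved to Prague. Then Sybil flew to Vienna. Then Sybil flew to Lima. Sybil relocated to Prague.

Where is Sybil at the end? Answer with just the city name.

Answer: Prague

Derivation:
Tracking Sybil's location:
Start: Sybil is in Lima.
After move 1: Lima -> Prague. Sybil is in Prague.
After move 2: Prague -> Lima. Sybil is in Lima.
After move 3: Lima -> Vienna. Sybil is in Vienna.
After move 4: Vienna -> Prague. Sybil is in Prague.
After move 5: Prague -> Lima. Sybil is in Lima.
After move 6: Lima -> Prague. Sybil is in Prague.
After move 7: Prague -> Vienna. Sybil is in Vienna.
After move 8: Vienna -> Lima. Sybil is in Lima.
After move 9: Lima -> Prague. Sybil is in Prague.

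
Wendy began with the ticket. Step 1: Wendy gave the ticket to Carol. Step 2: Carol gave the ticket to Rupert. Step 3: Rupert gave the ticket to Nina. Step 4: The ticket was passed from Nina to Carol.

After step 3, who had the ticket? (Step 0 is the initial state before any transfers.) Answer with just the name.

Tracking the ticket holder through step 3:
After step 0 (start): Wendy
After step 1: Carol
After step 2: Rupert
After step 3: Nina

At step 3, the holder is Nina.

Answer: Nina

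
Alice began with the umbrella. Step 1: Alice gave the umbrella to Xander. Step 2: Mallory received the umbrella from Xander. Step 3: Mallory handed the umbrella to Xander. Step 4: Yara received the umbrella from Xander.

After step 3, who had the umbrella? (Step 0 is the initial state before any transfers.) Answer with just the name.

Answer: Xander

Derivation:
Tracking the umbrella holder through step 3:
After step 0 (start): Alice
After step 1: Xander
After step 2: Mallory
After step 3: Xander

At step 3, the holder is Xander.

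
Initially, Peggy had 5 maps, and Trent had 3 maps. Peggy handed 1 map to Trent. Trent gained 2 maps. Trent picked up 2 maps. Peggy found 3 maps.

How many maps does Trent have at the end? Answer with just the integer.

Answer: 8

Derivation:
Tracking counts step by step:
Start: Peggy=5, Trent=3
Event 1 (Peggy -> Trent, 1): Peggy: 5 -> 4, Trent: 3 -> 4. State: Peggy=4, Trent=4
Event 2 (Trent +2): Trent: 4 -> 6. State: Peggy=4, Trent=6
Event 3 (Trent +2): Trent: 6 -> 8. State: Peggy=4, Trent=8
Event 4 (Peggy +3): Peggy: 4 -> 7. State: Peggy=7, Trent=8

Trent's final count: 8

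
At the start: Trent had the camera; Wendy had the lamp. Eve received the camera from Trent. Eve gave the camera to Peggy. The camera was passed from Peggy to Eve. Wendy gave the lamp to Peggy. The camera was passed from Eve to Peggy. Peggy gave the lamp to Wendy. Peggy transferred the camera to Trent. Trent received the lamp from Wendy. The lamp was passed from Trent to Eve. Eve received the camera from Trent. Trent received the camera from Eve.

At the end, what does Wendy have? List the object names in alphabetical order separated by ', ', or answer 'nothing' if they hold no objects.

Answer: nothing

Derivation:
Tracking all object holders:
Start: camera:Trent, lamp:Wendy
Event 1 (give camera: Trent -> Eve). State: camera:Eve, lamp:Wendy
Event 2 (give camera: Eve -> Peggy). State: camera:Peggy, lamp:Wendy
Event 3 (give camera: Peggy -> Eve). State: camera:Eve, lamp:Wendy
Event 4 (give lamp: Wendy -> Peggy). State: camera:Eve, lamp:Peggy
Event 5 (give camera: Eve -> Peggy). State: camera:Peggy, lamp:Peggy
Event 6 (give lamp: Peggy -> Wendy). State: camera:Peggy, lamp:Wendy
Event 7 (give camera: Peggy -> Trent). State: camera:Trent, lamp:Wendy
Event 8 (give lamp: Wendy -> Trent). State: camera:Trent, lamp:Trent
Event 9 (give lamp: Trent -> Eve). State: camera:Trent, lamp:Eve
Event 10 (give camera: Trent -> Eve). State: camera:Eve, lamp:Eve
Event 11 (give camera: Eve -> Trent). State: camera:Trent, lamp:Eve

Final state: camera:Trent, lamp:Eve
Wendy holds: (nothing).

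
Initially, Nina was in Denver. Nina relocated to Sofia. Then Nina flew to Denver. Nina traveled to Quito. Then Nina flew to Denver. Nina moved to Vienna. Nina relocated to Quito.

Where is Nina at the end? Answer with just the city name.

Tracking Nina's location:
Start: Nina is in Denver.
After move 1: Denver -> Sofia. Nina is in Sofia.
After move 2: Sofia -> Denver. Nina is in Denver.
After move 3: Denver -> Quito. Nina is in Quito.
After move 4: Quito -> Denver. Nina is in Denver.
After move 5: Denver -> Vienna. Nina is in Vienna.
After move 6: Vienna -> Quito. Nina is in Quito.

Answer: Quito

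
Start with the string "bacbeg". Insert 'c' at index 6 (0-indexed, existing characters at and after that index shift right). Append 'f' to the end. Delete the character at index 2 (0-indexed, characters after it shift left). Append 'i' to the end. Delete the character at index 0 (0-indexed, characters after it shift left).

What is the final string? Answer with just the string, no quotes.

Applying each edit step by step:
Start: "bacbeg"
Op 1 (insert 'c' at idx 6): "bacbeg" -> "bacbegc"
Op 2 (append 'f'): "bacbegc" -> "bacbegcf"
Op 3 (delete idx 2 = 'c'): "bacbegcf" -> "babegcf"
Op 4 (append 'i'): "babegcf" -> "babegcfi"
Op 5 (delete idx 0 = 'b'): "babegcfi" -> "abegcfi"

Answer: abegcfi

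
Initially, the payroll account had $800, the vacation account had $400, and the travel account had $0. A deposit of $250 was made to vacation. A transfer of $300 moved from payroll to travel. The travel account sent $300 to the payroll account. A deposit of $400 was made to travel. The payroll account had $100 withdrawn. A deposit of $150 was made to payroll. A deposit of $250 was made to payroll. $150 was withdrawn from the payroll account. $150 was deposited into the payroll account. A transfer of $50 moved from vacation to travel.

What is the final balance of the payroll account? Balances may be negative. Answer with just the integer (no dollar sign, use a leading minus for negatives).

Answer: 1100

Derivation:
Tracking account balances step by step:
Start: payroll=800, vacation=400, travel=0
Event 1 (deposit 250 to vacation): vacation: 400 + 250 = 650. Balances: payroll=800, vacation=650, travel=0
Event 2 (transfer 300 payroll -> travel): payroll: 800 - 300 = 500, travel: 0 + 300 = 300. Balances: payroll=500, vacation=650, travel=300
Event 3 (transfer 300 travel -> payroll): travel: 300 - 300 = 0, payroll: 500 + 300 = 800. Balances: payroll=800, vacation=650, travel=0
Event 4 (deposit 400 to travel): travel: 0 + 400 = 400. Balances: payroll=800, vacation=650, travel=400
Event 5 (withdraw 100 from payroll): payroll: 800 - 100 = 700. Balances: payroll=700, vacation=650, travel=400
Event 6 (deposit 150 to payroll): payroll: 700 + 150 = 850. Balances: payroll=850, vacation=650, travel=400
Event 7 (deposit 250 to payroll): payroll: 850 + 250 = 1100. Balances: payroll=1100, vacation=650, travel=400
Event 8 (withdraw 150 from payroll): payroll: 1100 - 150 = 950. Balances: payroll=950, vacation=650, travel=400
Event 9 (deposit 150 to payroll): payroll: 950 + 150 = 1100. Balances: payroll=1100, vacation=650, travel=400
Event 10 (transfer 50 vacation -> travel): vacation: 650 - 50 = 600, travel: 400 + 50 = 450. Balances: payroll=1100, vacation=600, travel=450

Final balance of payroll: 1100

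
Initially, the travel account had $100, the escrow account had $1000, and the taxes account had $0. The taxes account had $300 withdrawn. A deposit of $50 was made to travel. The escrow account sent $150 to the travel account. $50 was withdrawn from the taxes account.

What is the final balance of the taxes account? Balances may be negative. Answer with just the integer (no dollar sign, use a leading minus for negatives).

Answer: -350

Derivation:
Tracking account balances step by step:
Start: travel=100, escrow=1000, taxes=0
Event 1 (withdraw 300 from taxes): taxes: 0 - 300 = -300. Balances: travel=100, escrow=1000, taxes=-300
Event 2 (deposit 50 to travel): travel: 100 + 50 = 150. Balances: travel=150, escrow=1000, taxes=-300
Event 3 (transfer 150 escrow -> travel): escrow: 1000 - 150 = 850, travel: 150 + 150 = 300. Balances: travel=300, escrow=850, taxes=-300
Event 4 (withdraw 50 from taxes): taxes: -300 - 50 = -350. Balances: travel=300, escrow=850, taxes=-350

Final balance of taxes: -350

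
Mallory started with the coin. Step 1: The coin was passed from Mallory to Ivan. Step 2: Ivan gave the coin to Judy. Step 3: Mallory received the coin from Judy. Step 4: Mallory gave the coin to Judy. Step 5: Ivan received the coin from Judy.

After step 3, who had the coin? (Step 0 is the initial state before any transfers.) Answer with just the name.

Tracking the coin holder through step 3:
After step 0 (start): Mallory
After step 1: Ivan
After step 2: Judy
After step 3: Mallory

At step 3, the holder is Mallory.

Answer: Mallory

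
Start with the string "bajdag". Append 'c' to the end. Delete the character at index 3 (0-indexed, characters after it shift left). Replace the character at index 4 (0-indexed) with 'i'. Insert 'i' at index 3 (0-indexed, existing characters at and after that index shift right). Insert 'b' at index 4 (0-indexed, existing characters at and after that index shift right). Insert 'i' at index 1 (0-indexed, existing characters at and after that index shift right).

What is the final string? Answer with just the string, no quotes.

Answer: biajibaic

Derivation:
Applying each edit step by step:
Start: "bajdag"
Op 1 (append 'c'): "bajdag" -> "bajdagc"
Op 2 (delete idx 3 = 'd'): "bajdagc" -> "bajagc"
Op 3 (replace idx 4: 'g' -> 'i'): "bajagc" -> "bajaic"
Op 4 (insert 'i' at idx 3): "bajaic" -> "bajiaic"
Op 5 (insert 'b' at idx 4): "bajiaic" -> "bajibaic"
Op 6 (insert 'i' at idx 1): "bajibaic" -> "biajibaic"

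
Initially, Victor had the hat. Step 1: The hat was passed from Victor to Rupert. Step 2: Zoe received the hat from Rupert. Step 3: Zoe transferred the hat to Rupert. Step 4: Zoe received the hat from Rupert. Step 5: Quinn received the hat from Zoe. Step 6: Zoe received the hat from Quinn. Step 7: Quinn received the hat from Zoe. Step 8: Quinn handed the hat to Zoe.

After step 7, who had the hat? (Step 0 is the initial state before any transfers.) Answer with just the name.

Tracking the hat holder through step 7:
After step 0 (start): Victor
After step 1: Rupert
After step 2: Zoe
After step 3: Rupert
After step 4: Zoe
After step 5: Quinn
After step 6: Zoe
After step 7: Quinn

At step 7, the holder is Quinn.

Answer: Quinn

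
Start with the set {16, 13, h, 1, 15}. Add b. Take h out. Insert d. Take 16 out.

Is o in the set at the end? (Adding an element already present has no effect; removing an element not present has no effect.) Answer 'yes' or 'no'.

Answer: no

Derivation:
Tracking the set through each operation:
Start: {1, 13, 15, 16, h}
Event 1 (add b): added. Set: {1, 13, 15, 16, b, h}
Event 2 (remove h): removed. Set: {1, 13, 15, 16, b}
Event 3 (add d): added. Set: {1, 13, 15, 16, b, d}
Event 4 (remove 16): removed. Set: {1, 13, 15, b, d}

Final set: {1, 13, 15, b, d} (size 5)
o is NOT in the final set.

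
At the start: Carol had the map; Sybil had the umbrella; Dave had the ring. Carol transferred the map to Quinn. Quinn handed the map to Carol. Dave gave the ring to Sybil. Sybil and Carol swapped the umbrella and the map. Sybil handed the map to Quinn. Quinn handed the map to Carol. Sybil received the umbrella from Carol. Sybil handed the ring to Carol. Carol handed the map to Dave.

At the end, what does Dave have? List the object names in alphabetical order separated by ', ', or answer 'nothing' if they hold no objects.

Answer: map

Derivation:
Tracking all object holders:
Start: map:Carol, umbrella:Sybil, ring:Dave
Event 1 (give map: Carol -> Quinn). State: map:Quinn, umbrella:Sybil, ring:Dave
Event 2 (give map: Quinn -> Carol). State: map:Carol, umbrella:Sybil, ring:Dave
Event 3 (give ring: Dave -> Sybil). State: map:Carol, umbrella:Sybil, ring:Sybil
Event 4 (swap umbrella<->map: now umbrella:Carol, map:Sybil). State: map:Sybil, umbrella:Carol, ring:Sybil
Event 5 (give map: Sybil -> Quinn). State: map:Quinn, umbrella:Carol, ring:Sybil
Event 6 (give map: Quinn -> Carol). State: map:Carol, umbrella:Carol, ring:Sybil
Event 7 (give umbrella: Carol -> Sybil). State: map:Carol, umbrella:Sybil, ring:Sybil
Event 8 (give ring: Sybil -> Carol). State: map:Carol, umbrella:Sybil, ring:Carol
Event 9 (give map: Carol -> Dave). State: map:Dave, umbrella:Sybil, ring:Carol

Final state: map:Dave, umbrella:Sybil, ring:Carol
Dave holds: map.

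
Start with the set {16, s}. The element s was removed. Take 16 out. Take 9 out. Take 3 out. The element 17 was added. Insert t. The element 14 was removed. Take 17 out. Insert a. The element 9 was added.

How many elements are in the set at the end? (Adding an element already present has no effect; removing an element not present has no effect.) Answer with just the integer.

Tracking the set through each operation:
Start: {16, s}
Event 1 (remove s): removed. Set: {16}
Event 2 (remove 16): removed. Set: {}
Event 3 (remove 9): not present, no change. Set: {}
Event 4 (remove 3): not present, no change. Set: {}
Event 5 (add 17): added. Set: {17}
Event 6 (add t): added. Set: {17, t}
Event 7 (remove 14): not present, no change. Set: {17, t}
Event 8 (remove 17): removed. Set: {t}
Event 9 (add a): added. Set: {a, t}
Event 10 (add 9): added. Set: {9, a, t}

Final set: {9, a, t} (size 3)

Answer: 3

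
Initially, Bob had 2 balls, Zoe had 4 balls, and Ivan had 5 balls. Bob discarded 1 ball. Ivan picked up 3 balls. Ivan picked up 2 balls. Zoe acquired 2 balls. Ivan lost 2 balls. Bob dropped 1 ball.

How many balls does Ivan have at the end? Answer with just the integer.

Answer: 8

Derivation:
Tracking counts step by step:
Start: Bob=2, Zoe=4, Ivan=5
Event 1 (Bob -1): Bob: 2 -> 1. State: Bob=1, Zoe=4, Ivan=5
Event 2 (Ivan +3): Ivan: 5 -> 8. State: Bob=1, Zoe=4, Ivan=8
Event 3 (Ivan +2): Ivan: 8 -> 10. State: Bob=1, Zoe=4, Ivan=10
Event 4 (Zoe +2): Zoe: 4 -> 6. State: Bob=1, Zoe=6, Ivan=10
Event 5 (Ivan -2): Ivan: 10 -> 8. State: Bob=1, Zoe=6, Ivan=8
Event 6 (Bob -1): Bob: 1 -> 0. State: Bob=0, Zoe=6, Ivan=8

Ivan's final count: 8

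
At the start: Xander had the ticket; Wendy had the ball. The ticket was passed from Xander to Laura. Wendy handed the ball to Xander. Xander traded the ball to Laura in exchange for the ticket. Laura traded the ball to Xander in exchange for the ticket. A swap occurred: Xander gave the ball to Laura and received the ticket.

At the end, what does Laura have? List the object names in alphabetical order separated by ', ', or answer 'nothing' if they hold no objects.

Tracking all object holders:
Start: ticket:Xander, ball:Wendy
Event 1 (give ticket: Xander -> Laura). State: ticket:Laura, ball:Wendy
Event 2 (give ball: Wendy -> Xander). State: ticket:Laura, ball:Xander
Event 3 (swap ball<->ticket: now ball:Laura, ticket:Xander). State: ticket:Xander, ball:Laura
Event 4 (swap ball<->ticket: now ball:Xander, ticket:Laura). State: ticket:Laura, ball:Xander
Event 5 (swap ball<->ticket: now ball:Laura, ticket:Xander). State: ticket:Xander, ball:Laura

Final state: ticket:Xander, ball:Laura
Laura holds: ball.

Answer: ball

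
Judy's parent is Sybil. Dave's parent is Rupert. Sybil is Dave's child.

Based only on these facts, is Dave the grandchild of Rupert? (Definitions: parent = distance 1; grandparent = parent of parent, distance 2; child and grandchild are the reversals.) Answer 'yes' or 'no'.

Answer: no

Derivation:
Reconstructing the parent chain from the given facts:
  Rupert -> Dave -> Sybil -> Judy
(each arrow means 'parent of the next')
Positions in the chain (0 = top):
  position of Rupert: 0
  position of Dave: 1
  position of Sybil: 2
  position of Judy: 3

Dave is at position 1, Rupert is at position 0; signed distance (j - i) = -1.
'grandchild' requires j - i = -2. Actual distance is -1, so the relation does NOT hold.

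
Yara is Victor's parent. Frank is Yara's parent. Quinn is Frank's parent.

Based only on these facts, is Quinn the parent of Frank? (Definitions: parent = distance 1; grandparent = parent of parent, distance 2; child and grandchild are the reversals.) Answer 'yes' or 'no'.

Answer: yes

Derivation:
Reconstructing the parent chain from the given facts:
  Quinn -> Frank -> Yara -> Victor
(each arrow means 'parent of the next')
Positions in the chain (0 = top):
  position of Quinn: 0
  position of Frank: 1
  position of Yara: 2
  position of Victor: 3

Quinn is at position 0, Frank is at position 1; signed distance (j - i) = 1.
'parent' requires j - i = 1. Actual distance is 1, so the relation HOLDS.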